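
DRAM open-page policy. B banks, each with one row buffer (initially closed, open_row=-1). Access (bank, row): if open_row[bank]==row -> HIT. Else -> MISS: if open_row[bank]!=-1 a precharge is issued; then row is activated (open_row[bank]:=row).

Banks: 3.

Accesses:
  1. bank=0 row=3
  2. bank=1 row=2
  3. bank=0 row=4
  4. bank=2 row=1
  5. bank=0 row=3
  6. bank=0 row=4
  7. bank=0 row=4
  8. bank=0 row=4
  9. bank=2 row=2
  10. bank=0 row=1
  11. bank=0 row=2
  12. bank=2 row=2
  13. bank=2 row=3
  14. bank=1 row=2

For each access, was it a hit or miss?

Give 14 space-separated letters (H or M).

Acc 1: bank0 row3 -> MISS (open row3); precharges=0
Acc 2: bank1 row2 -> MISS (open row2); precharges=0
Acc 3: bank0 row4 -> MISS (open row4); precharges=1
Acc 4: bank2 row1 -> MISS (open row1); precharges=1
Acc 5: bank0 row3 -> MISS (open row3); precharges=2
Acc 6: bank0 row4 -> MISS (open row4); precharges=3
Acc 7: bank0 row4 -> HIT
Acc 8: bank0 row4 -> HIT
Acc 9: bank2 row2 -> MISS (open row2); precharges=4
Acc 10: bank0 row1 -> MISS (open row1); precharges=5
Acc 11: bank0 row2 -> MISS (open row2); precharges=6
Acc 12: bank2 row2 -> HIT
Acc 13: bank2 row3 -> MISS (open row3); precharges=7
Acc 14: bank1 row2 -> HIT

Answer: M M M M M M H H M M M H M H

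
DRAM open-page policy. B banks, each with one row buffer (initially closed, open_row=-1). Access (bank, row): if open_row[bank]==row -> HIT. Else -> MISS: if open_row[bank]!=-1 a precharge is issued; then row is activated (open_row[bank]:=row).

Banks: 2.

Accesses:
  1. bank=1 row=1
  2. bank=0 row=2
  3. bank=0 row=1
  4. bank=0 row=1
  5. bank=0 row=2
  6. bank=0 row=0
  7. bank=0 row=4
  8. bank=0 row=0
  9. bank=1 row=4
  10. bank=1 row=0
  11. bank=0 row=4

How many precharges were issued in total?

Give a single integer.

Acc 1: bank1 row1 -> MISS (open row1); precharges=0
Acc 2: bank0 row2 -> MISS (open row2); precharges=0
Acc 3: bank0 row1 -> MISS (open row1); precharges=1
Acc 4: bank0 row1 -> HIT
Acc 5: bank0 row2 -> MISS (open row2); precharges=2
Acc 6: bank0 row0 -> MISS (open row0); precharges=3
Acc 7: bank0 row4 -> MISS (open row4); precharges=4
Acc 8: bank0 row0 -> MISS (open row0); precharges=5
Acc 9: bank1 row4 -> MISS (open row4); precharges=6
Acc 10: bank1 row0 -> MISS (open row0); precharges=7
Acc 11: bank0 row4 -> MISS (open row4); precharges=8

Answer: 8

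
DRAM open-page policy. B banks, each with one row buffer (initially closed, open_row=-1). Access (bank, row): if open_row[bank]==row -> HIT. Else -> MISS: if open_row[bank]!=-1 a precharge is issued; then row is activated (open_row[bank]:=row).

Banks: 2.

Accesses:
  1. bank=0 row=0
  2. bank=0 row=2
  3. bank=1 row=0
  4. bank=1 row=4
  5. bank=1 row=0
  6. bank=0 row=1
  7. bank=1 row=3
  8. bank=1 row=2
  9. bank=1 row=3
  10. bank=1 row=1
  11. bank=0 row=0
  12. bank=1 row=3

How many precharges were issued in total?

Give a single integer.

Answer: 10

Derivation:
Acc 1: bank0 row0 -> MISS (open row0); precharges=0
Acc 2: bank0 row2 -> MISS (open row2); precharges=1
Acc 3: bank1 row0 -> MISS (open row0); precharges=1
Acc 4: bank1 row4 -> MISS (open row4); precharges=2
Acc 5: bank1 row0 -> MISS (open row0); precharges=3
Acc 6: bank0 row1 -> MISS (open row1); precharges=4
Acc 7: bank1 row3 -> MISS (open row3); precharges=5
Acc 8: bank1 row2 -> MISS (open row2); precharges=6
Acc 9: bank1 row3 -> MISS (open row3); precharges=7
Acc 10: bank1 row1 -> MISS (open row1); precharges=8
Acc 11: bank0 row0 -> MISS (open row0); precharges=9
Acc 12: bank1 row3 -> MISS (open row3); precharges=10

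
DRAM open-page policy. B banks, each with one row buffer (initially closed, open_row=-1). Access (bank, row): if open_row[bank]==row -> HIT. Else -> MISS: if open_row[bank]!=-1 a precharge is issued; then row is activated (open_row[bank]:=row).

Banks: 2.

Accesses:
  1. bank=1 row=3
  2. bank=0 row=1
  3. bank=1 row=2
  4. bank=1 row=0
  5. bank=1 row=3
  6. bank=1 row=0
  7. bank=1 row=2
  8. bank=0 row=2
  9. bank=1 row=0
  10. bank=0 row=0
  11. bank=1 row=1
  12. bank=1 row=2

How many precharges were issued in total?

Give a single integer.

Answer: 10

Derivation:
Acc 1: bank1 row3 -> MISS (open row3); precharges=0
Acc 2: bank0 row1 -> MISS (open row1); precharges=0
Acc 3: bank1 row2 -> MISS (open row2); precharges=1
Acc 4: bank1 row0 -> MISS (open row0); precharges=2
Acc 5: bank1 row3 -> MISS (open row3); precharges=3
Acc 6: bank1 row0 -> MISS (open row0); precharges=4
Acc 7: bank1 row2 -> MISS (open row2); precharges=5
Acc 8: bank0 row2 -> MISS (open row2); precharges=6
Acc 9: bank1 row0 -> MISS (open row0); precharges=7
Acc 10: bank0 row0 -> MISS (open row0); precharges=8
Acc 11: bank1 row1 -> MISS (open row1); precharges=9
Acc 12: bank1 row2 -> MISS (open row2); precharges=10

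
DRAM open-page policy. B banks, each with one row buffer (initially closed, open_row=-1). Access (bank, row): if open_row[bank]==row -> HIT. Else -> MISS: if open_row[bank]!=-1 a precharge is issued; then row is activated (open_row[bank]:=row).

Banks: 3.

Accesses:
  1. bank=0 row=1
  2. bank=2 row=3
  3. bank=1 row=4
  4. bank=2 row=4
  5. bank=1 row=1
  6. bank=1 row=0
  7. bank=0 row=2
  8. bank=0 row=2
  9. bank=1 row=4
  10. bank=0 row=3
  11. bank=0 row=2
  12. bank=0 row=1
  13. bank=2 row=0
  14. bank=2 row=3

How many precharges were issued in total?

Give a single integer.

Acc 1: bank0 row1 -> MISS (open row1); precharges=0
Acc 2: bank2 row3 -> MISS (open row3); precharges=0
Acc 3: bank1 row4 -> MISS (open row4); precharges=0
Acc 4: bank2 row4 -> MISS (open row4); precharges=1
Acc 5: bank1 row1 -> MISS (open row1); precharges=2
Acc 6: bank1 row0 -> MISS (open row0); precharges=3
Acc 7: bank0 row2 -> MISS (open row2); precharges=4
Acc 8: bank0 row2 -> HIT
Acc 9: bank1 row4 -> MISS (open row4); precharges=5
Acc 10: bank0 row3 -> MISS (open row3); precharges=6
Acc 11: bank0 row2 -> MISS (open row2); precharges=7
Acc 12: bank0 row1 -> MISS (open row1); precharges=8
Acc 13: bank2 row0 -> MISS (open row0); precharges=9
Acc 14: bank2 row3 -> MISS (open row3); precharges=10

Answer: 10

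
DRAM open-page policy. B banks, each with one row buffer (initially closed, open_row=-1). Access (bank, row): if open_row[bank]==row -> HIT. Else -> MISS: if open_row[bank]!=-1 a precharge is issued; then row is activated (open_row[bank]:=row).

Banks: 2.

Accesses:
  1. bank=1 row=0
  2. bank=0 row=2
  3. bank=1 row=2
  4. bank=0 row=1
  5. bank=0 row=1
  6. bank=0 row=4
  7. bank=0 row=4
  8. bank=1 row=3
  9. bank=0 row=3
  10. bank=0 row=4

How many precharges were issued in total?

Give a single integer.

Answer: 6

Derivation:
Acc 1: bank1 row0 -> MISS (open row0); precharges=0
Acc 2: bank0 row2 -> MISS (open row2); precharges=0
Acc 3: bank1 row2 -> MISS (open row2); precharges=1
Acc 4: bank0 row1 -> MISS (open row1); precharges=2
Acc 5: bank0 row1 -> HIT
Acc 6: bank0 row4 -> MISS (open row4); precharges=3
Acc 7: bank0 row4 -> HIT
Acc 8: bank1 row3 -> MISS (open row3); precharges=4
Acc 9: bank0 row3 -> MISS (open row3); precharges=5
Acc 10: bank0 row4 -> MISS (open row4); precharges=6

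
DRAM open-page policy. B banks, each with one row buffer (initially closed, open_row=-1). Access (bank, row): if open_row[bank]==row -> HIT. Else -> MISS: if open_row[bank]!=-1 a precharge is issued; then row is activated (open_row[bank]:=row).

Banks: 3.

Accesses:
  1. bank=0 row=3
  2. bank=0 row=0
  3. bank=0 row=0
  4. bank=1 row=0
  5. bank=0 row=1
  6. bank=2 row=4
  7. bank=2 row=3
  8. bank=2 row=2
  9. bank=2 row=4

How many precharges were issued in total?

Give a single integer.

Answer: 5

Derivation:
Acc 1: bank0 row3 -> MISS (open row3); precharges=0
Acc 2: bank0 row0 -> MISS (open row0); precharges=1
Acc 3: bank0 row0 -> HIT
Acc 4: bank1 row0 -> MISS (open row0); precharges=1
Acc 5: bank0 row1 -> MISS (open row1); precharges=2
Acc 6: bank2 row4 -> MISS (open row4); precharges=2
Acc 7: bank2 row3 -> MISS (open row3); precharges=3
Acc 8: bank2 row2 -> MISS (open row2); precharges=4
Acc 9: bank2 row4 -> MISS (open row4); precharges=5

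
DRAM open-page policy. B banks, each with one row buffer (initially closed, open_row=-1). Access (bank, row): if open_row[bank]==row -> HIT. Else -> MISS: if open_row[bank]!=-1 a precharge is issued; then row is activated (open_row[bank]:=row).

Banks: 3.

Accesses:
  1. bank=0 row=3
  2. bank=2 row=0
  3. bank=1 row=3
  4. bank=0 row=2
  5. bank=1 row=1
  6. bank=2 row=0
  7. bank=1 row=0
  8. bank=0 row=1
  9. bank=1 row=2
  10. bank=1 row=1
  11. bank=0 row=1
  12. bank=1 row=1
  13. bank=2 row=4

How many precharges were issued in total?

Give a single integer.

Acc 1: bank0 row3 -> MISS (open row3); precharges=0
Acc 2: bank2 row0 -> MISS (open row0); precharges=0
Acc 3: bank1 row3 -> MISS (open row3); precharges=0
Acc 4: bank0 row2 -> MISS (open row2); precharges=1
Acc 5: bank1 row1 -> MISS (open row1); precharges=2
Acc 6: bank2 row0 -> HIT
Acc 7: bank1 row0 -> MISS (open row0); precharges=3
Acc 8: bank0 row1 -> MISS (open row1); precharges=4
Acc 9: bank1 row2 -> MISS (open row2); precharges=5
Acc 10: bank1 row1 -> MISS (open row1); precharges=6
Acc 11: bank0 row1 -> HIT
Acc 12: bank1 row1 -> HIT
Acc 13: bank2 row4 -> MISS (open row4); precharges=7

Answer: 7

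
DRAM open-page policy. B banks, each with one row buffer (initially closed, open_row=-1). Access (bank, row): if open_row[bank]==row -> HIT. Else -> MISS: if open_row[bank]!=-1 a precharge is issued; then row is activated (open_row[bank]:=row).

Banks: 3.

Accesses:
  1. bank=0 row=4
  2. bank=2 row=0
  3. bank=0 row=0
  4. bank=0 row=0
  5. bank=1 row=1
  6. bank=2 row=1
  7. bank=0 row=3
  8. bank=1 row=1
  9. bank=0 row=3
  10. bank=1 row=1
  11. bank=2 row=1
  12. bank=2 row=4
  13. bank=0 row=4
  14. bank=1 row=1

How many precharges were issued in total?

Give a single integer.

Answer: 5

Derivation:
Acc 1: bank0 row4 -> MISS (open row4); precharges=0
Acc 2: bank2 row0 -> MISS (open row0); precharges=0
Acc 3: bank0 row0 -> MISS (open row0); precharges=1
Acc 4: bank0 row0 -> HIT
Acc 5: bank1 row1 -> MISS (open row1); precharges=1
Acc 6: bank2 row1 -> MISS (open row1); precharges=2
Acc 7: bank0 row3 -> MISS (open row3); precharges=3
Acc 8: bank1 row1 -> HIT
Acc 9: bank0 row3 -> HIT
Acc 10: bank1 row1 -> HIT
Acc 11: bank2 row1 -> HIT
Acc 12: bank2 row4 -> MISS (open row4); precharges=4
Acc 13: bank0 row4 -> MISS (open row4); precharges=5
Acc 14: bank1 row1 -> HIT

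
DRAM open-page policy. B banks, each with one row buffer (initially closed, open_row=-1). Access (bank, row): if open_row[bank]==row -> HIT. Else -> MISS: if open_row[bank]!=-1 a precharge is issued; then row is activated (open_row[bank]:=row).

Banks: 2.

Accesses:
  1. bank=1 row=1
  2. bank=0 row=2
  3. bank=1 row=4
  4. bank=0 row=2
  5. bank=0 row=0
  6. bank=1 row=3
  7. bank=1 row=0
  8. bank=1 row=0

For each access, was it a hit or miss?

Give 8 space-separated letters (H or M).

Acc 1: bank1 row1 -> MISS (open row1); precharges=0
Acc 2: bank0 row2 -> MISS (open row2); precharges=0
Acc 3: bank1 row4 -> MISS (open row4); precharges=1
Acc 4: bank0 row2 -> HIT
Acc 5: bank0 row0 -> MISS (open row0); precharges=2
Acc 6: bank1 row3 -> MISS (open row3); precharges=3
Acc 7: bank1 row0 -> MISS (open row0); precharges=4
Acc 8: bank1 row0 -> HIT

Answer: M M M H M M M H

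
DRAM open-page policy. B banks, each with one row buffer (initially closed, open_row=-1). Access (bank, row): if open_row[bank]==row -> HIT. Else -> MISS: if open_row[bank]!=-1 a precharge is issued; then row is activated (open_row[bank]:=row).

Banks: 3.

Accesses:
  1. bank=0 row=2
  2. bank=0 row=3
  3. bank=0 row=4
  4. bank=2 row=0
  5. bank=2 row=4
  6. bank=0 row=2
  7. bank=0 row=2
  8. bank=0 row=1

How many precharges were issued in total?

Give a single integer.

Acc 1: bank0 row2 -> MISS (open row2); precharges=0
Acc 2: bank0 row3 -> MISS (open row3); precharges=1
Acc 3: bank0 row4 -> MISS (open row4); precharges=2
Acc 4: bank2 row0 -> MISS (open row0); precharges=2
Acc 5: bank2 row4 -> MISS (open row4); precharges=3
Acc 6: bank0 row2 -> MISS (open row2); precharges=4
Acc 7: bank0 row2 -> HIT
Acc 8: bank0 row1 -> MISS (open row1); precharges=5

Answer: 5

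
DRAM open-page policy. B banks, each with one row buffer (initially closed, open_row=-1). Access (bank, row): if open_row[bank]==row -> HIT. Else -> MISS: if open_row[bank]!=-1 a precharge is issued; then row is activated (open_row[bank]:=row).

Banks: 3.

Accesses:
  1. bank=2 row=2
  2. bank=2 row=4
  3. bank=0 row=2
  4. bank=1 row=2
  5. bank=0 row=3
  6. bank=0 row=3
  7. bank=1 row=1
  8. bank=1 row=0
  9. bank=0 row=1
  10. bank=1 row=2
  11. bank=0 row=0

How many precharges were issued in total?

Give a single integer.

Acc 1: bank2 row2 -> MISS (open row2); precharges=0
Acc 2: bank2 row4 -> MISS (open row4); precharges=1
Acc 3: bank0 row2 -> MISS (open row2); precharges=1
Acc 4: bank1 row2 -> MISS (open row2); precharges=1
Acc 5: bank0 row3 -> MISS (open row3); precharges=2
Acc 6: bank0 row3 -> HIT
Acc 7: bank1 row1 -> MISS (open row1); precharges=3
Acc 8: bank1 row0 -> MISS (open row0); precharges=4
Acc 9: bank0 row1 -> MISS (open row1); precharges=5
Acc 10: bank1 row2 -> MISS (open row2); precharges=6
Acc 11: bank0 row0 -> MISS (open row0); precharges=7

Answer: 7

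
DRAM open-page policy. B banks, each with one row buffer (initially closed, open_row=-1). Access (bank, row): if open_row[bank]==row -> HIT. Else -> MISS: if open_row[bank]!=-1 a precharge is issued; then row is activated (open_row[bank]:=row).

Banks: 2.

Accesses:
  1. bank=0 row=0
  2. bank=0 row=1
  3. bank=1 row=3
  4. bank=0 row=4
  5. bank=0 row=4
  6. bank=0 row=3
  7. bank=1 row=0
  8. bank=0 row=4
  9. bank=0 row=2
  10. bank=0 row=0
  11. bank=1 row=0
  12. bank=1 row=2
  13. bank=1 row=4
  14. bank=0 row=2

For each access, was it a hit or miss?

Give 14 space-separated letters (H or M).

Acc 1: bank0 row0 -> MISS (open row0); precharges=0
Acc 2: bank0 row1 -> MISS (open row1); precharges=1
Acc 3: bank1 row3 -> MISS (open row3); precharges=1
Acc 4: bank0 row4 -> MISS (open row4); precharges=2
Acc 5: bank0 row4 -> HIT
Acc 6: bank0 row3 -> MISS (open row3); precharges=3
Acc 7: bank1 row0 -> MISS (open row0); precharges=4
Acc 8: bank0 row4 -> MISS (open row4); precharges=5
Acc 9: bank0 row2 -> MISS (open row2); precharges=6
Acc 10: bank0 row0 -> MISS (open row0); precharges=7
Acc 11: bank1 row0 -> HIT
Acc 12: bank1 row2 -> MISS (open row2); precharges=8
Acc 13: bank1 row4 -> MISS (open row4); precharges=9
Acc 14: bank0 row2 -> MISS (open row2); precharges=10

Answer: M M M M H M M M M M H M M M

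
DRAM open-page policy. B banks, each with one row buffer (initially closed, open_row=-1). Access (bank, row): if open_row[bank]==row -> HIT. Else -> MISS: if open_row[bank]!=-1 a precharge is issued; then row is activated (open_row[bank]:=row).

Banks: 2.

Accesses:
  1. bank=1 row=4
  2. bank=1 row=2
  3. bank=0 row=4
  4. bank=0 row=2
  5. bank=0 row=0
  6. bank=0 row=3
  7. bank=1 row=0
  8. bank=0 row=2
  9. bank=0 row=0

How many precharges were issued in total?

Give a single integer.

Acc 1: bank1 row4 -> MISS (open row4); precharges=0
Acc 2: bank1 row2 -> MISS (open row2); precharges=1
Acc 3: bank0 row4 -> MISS (open row4); precharges=1
Acc 4: bank0 row2 -> MISS (open row2); precharges=2
Acc 5: bank0 row0 -> MISS (open row0); precharges=3
Acc 6: bank0 row3 -> MISS (open row3); precharges=4
Acc 7: bank1 row0 -> MISS (open row0); precharges=5
Acc 8: bank0 row2 -> MISS (open row2); precharges=6
Acc 9: bank0 row0 -> MISS (open row0); precharges=7

Answer: 7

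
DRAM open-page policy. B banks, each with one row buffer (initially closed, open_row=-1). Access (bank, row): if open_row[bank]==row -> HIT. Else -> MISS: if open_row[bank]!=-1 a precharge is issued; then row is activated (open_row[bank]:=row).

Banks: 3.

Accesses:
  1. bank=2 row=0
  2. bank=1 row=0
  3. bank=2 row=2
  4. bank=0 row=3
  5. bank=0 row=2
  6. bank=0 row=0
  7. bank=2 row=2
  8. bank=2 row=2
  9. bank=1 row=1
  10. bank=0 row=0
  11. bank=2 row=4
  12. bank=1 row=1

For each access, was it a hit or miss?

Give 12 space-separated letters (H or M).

Answer: M M M M M M H H M H M H

Derivation:
Acc 1: bank2 row0 -> MISS (open row0); precharges=0
Acc 2: bank1 row0 -> MISS (open row0); precharges=0
Acc 3: bank2 row2 -> MISS (open row2); precharges=1
Acc 4: bank0 row3 -> MISS (open row3); precharges=1
Acc 5: bank0 row2 -> MISS (open row2); precharges=2
Acc 6: bank0 row0 -> MISS (open row0); precharges=3
Acc 7: bank2 row2 -> HIT
Acc 8: bank2 row2 -> HIT
Acc 9: bank1 row1 -> MISS (open row1); precharges=4
Acc 10: bank0 row0 -> HIT
Acc 11: bank2 row4 -> MISS (open row4); precharges=5
Acc 12: bank1 row1 -> HIT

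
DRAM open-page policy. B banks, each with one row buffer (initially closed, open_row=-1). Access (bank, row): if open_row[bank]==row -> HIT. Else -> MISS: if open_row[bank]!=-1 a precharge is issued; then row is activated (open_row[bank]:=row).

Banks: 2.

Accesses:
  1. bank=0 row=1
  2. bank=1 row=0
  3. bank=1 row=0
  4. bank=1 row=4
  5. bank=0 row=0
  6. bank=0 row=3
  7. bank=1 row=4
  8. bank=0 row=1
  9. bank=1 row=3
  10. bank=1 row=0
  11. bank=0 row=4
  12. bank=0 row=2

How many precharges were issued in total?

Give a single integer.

Answer: 8

Derivation:
Acc 1: bank0 row1 -> MISS (open row1); precharges=0
Acc 2: bank1 row0 -> MISS (open row0); precharges=0
Acc 3: bank1 row0 -> HIT
Acc 4: bank1 row4 -> MISS (open row4); precharges=1
Acc 5: bank0 row0 -> MISS (open row0); precharges=2
Acc 6: bank0 row3 -> MISS (open row3); precharges=3
Acc 7: bank1 row4 -> HIT
Acc 8: bank0 row1 -> MISS (open row1); precharges=4
Acc 9: bank1 row3 -> MISS (open row3); precharges=5
Acc 10: bank1 row0 -> MISS (open row0); precharges=6
Acc 11: bank0 row4 -> MISS (open row4); precharges=7
Acc 12: bank0 row2 -> MISS (open row2); precharges=8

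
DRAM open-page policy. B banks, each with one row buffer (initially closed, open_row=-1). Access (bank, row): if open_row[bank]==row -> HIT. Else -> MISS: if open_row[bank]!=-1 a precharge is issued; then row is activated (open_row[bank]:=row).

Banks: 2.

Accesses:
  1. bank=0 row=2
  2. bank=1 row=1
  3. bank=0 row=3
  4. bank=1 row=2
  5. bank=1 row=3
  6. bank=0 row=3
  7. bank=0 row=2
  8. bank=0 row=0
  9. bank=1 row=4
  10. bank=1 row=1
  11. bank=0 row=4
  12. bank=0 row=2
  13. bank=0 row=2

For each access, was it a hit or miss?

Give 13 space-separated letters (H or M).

Acc 1: bank0 row2 -> MISS (open row2); precharges=0
Acc 2: bank1 row1 -> MISS (open row1); precharges=0
Acc 3: bank0 row3 -> MISS (open row3); precharges=1
Acc 4: bank1 row2 -> MISS (open row2); precharges=2
Acc 5: bank1 row3 -> MISS (open row3); precharges=3
Acc 6: bank0 row3 -> HIT
Acc 7: bank0 row2 -> MISS (open row2); precharges=4
Acc 8: bank0 row0 -> MISS (open row0); precharges=5
Acc 9: bank1 row4 -> MISS (open row4); precharges=6
Acc 10: bank1 row1 -> MISS (open row1); precharges=7
Acc 11: bank0 row4 -> MISS (open row4); precharges=8
Acc 12: bank0 row2 -> MISS (open row2); precharges=9
Acc 13: bank0 row2 -> HIT

Answer: M M M M M H M M M M M M H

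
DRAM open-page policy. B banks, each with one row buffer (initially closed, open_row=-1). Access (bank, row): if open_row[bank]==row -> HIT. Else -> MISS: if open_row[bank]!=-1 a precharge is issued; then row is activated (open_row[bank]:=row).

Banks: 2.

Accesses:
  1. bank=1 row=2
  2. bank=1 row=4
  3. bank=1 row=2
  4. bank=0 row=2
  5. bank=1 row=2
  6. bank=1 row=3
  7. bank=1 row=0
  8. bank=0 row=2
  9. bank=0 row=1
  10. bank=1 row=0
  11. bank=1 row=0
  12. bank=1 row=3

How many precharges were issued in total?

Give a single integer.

Answer: 6

Derivation:
Acc 1: bank1 row2 -> MISS (open row2); precharges=0
Acc 2: bank1 row4 -> MISS (open row4); precharges=1
Acc 3: bank1 row2 -> MISS (open row2); precharges=2
Acc 4: bank0 row2 -> MISS (open row2); precharges=2
Acc 5: bank1 row2 -> HIT
Acc 6: bank1 row3 -> MISS (open row3); precharges=3
Acc 7: bank1 row0 -> MISS (open row0); precharges=4
Acc 8: bank0 row2 -> HIT
Acc 9: bank0 row1 -> MISS (open row1); precharges=5
Acc 10: bank1 row0 -> HIT
Acc 11: bank1 row0 -> HIT
Acc 12: bank1 row3 -> MISS (open row3); precharges=6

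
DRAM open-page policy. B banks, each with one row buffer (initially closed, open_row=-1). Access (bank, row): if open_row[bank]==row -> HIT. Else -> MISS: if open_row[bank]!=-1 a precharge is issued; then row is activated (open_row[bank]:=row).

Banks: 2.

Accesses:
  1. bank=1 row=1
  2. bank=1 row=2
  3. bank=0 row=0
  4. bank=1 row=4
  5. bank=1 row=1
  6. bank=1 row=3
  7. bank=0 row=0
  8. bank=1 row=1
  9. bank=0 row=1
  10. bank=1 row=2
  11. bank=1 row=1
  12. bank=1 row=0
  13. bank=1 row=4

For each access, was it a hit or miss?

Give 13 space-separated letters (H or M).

Acc 1: bank1 row1 -> MISS (open row1); precharges=0
Acc 2: bank1 row2 -> MISS (open row2); precharges=1
Acc 3: bank0 row0 -> MISS (open row0); precharges=1
Acc 4: bank1 row4 -> MISS (open row4); precharges=2
Acc 5: bank1 row1 -> MISS (open row1); precharges=3
Acc 6: bank1 row3 -> MISS (open row3); precharges=4
Acc 7: bank0 row0 -> HIT
Acc 8: bank1 row1 -> MISS (open row1); precharges=5
Acc 9: bank0 row1 -> MISS (open row1); precharges=6
Acc 10: bank1 row2 -> MISS (open row2); precharges=7
Acc 11: bank1 row1 -> MISS (open row1); precharges=8
Acc 12: bank1 row0 -> MISS (open row0); precharges=9
Acc 13: bank1 row4 -> MISS (open row4); precharges=10

Answer: M M M M M M H M M M M M M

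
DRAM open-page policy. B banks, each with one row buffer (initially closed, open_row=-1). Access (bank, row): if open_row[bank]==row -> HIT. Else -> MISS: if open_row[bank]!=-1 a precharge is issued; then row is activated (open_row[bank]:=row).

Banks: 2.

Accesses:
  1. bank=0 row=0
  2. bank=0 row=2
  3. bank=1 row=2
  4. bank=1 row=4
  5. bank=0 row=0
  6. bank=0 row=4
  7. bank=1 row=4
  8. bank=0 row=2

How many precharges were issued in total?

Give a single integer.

Answer: 5

Derivation:
Acc 1: bank0 row0 -> MISS (open row0); precharges=0
Acc 2: bank0 row2 -> MISS (open row2); precharges=1
Acc 3: bank1 row2 -> MISS (open row2); precharges=1
Acc 4: bank1 row4 -> MISS (open row4); precharges=2
Acc 5: bank0 row0 -> MISS (open row0); precharges=3
Acc 6: bank0 row4 -> MISS (open row4); precharges=4
Acc 7: bank1 row4 -> HIT
Acc 8: bank0 row2 -> MISS (open row2); precharges=5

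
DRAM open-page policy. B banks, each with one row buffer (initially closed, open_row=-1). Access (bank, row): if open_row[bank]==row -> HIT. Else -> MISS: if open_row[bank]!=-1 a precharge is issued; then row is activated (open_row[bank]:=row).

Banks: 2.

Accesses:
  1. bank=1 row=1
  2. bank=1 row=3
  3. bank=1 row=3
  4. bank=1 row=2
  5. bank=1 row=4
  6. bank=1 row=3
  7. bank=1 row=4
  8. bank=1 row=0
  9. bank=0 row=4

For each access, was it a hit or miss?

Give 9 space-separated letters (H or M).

Acc 1: bank1 row1 -> MISS (open row1); precharges=0
Acc 2: bank1 row3 -> MISS (open row3); precharges=1
Acc 3: bank1 row3 -> HIT
Acc 4: bank1 row2 -> MISS (open row2); precharges=2
Acc 5: bank1 row4 -> MISS (open row4); precharges=3
Acc 6: bank1 row3 -> MISS (open row3); precharges=4
Acc 7: bank1 row4 -> MISS (open row4); precharges=5
Acc 8: bank1 row0 -> MISS (open row0); precharges=6
Acc 9: bank0 row4 -> MISS (open row4); precharges=6

Answer: M M H M M M M M M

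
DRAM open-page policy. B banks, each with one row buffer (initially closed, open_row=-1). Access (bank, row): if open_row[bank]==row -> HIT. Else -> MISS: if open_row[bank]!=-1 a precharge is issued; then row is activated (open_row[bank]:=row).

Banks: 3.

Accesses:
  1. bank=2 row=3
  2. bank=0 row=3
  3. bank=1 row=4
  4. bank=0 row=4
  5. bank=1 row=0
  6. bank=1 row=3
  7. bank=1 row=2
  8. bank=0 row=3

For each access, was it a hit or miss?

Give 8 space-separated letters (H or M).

Acc 1: bank2 row3 -> MISS (open row3); precharges=0
Acc 2: bank0 row3 -> MISS (open row3); precharges=0
Acc 3: bank1 row4 -> MISS (open row4); precharges=0
Acc 4: bank0 row4 -> MISS (open row4); precharges=1
Acc 5: bank1 row0 -> MISS (open row0); precharges=2
Acc 6: bank1 row3 -> MISS (open row3); precharges=3
Acc 7: bank1 row2 -> MISS (open row2); precharges=4
Acc 8: bank0 row3 -> MISS (open row3); precharges=5

Answer: M M M M M M M M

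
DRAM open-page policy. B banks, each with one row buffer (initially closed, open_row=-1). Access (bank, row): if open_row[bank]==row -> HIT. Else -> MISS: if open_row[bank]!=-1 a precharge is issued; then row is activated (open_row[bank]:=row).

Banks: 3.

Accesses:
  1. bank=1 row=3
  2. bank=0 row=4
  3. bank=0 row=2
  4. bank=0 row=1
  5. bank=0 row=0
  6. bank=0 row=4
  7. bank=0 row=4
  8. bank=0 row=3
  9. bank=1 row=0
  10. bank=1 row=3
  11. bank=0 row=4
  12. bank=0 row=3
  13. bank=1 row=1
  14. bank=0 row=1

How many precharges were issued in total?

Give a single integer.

Acc 1: bank1 row3 -> MISS (open row3); precharges=0
Acc 2: bank0 row4 -> MISS (open row4); precharges=0
Acc 3: bank0 row2 -> MISS (open row2); precharges=1
Acc 4: bank0 row1 -> MISS (open row1); precharges=2
Acc 5: bank0 row0 -> MISS (open row0); precharges=3
Acc 6: bank0 row4 -> MISS (open row4); precharges=4
Acc 7: bank0 row4 -> HIT
Acc 8: bank0 row3 -> MISS (open row3); precharges=5
Acc 9: bank1 row0 -> MISS (open row0); precharges=6
Acc 10: bank1 row3 -> MISS (open row3); precharges=7
Acc 11: bank0 row4 -> MISS (open row4); precharges=8
Acc 12: bank0 row3 -> MISS (open row3); precharges=9
Acc 13: bank1 row1 -> MISS (open row1); precharges=10
Acc 14: bank0 row1 -> MISS (open row1); precharges=11

Answer: 11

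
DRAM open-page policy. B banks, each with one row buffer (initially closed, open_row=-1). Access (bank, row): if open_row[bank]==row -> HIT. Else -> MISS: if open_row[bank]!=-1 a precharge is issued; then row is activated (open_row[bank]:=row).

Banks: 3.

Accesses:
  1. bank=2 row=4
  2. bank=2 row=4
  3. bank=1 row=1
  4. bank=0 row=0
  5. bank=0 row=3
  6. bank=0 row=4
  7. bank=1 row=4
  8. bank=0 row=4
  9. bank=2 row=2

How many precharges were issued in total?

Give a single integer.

Answer: 4

Derivation:
Acc 1: bank2 row4 -> MISS (open row4); precharges=0
Acc 2: bank2 row4 -> HIT
Acc 3: bank1 row1 -> MISS (open row1); precharges=0
Acc 4: bank0 row0 -> MISS (open row0); precharges=0
Acc 5: bank0 row3 -> MISS (open row3); precharges=1
Acc 6: bank0 row4 -> MISS (open row4); precharges=2
Acc 7: bank1 row4 -> MISS (open row4); precharges=3
Acc 8: bank0 row4 -> HIT
Acc 9: bank2 row2 -> MISS (open row2); precharges=4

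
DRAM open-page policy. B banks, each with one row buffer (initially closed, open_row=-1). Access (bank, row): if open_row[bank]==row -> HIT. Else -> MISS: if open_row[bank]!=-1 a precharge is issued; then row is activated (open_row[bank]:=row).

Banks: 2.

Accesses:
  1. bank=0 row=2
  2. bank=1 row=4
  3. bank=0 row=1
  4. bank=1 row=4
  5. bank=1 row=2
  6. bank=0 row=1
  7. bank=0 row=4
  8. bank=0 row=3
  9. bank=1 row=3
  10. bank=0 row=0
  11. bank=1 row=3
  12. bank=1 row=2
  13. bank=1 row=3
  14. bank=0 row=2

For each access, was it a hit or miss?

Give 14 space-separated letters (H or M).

Answer: M M M H M H M M M M H M M M

Derivation:
Acc 1: bank0 row2 -> MISS (open row2); precharges=0
Acc 2: bank1 row4 -> MISS (open row4); precharges=0
Acc 3: bank0 row1 -> MISS (open row1); precharges=1
Acc 4: bank1 row4 -> HIT
Acc 5: bank1 row2 -> MISS (open row2); precharges=2
Acc 6: bank0 row1 -> HIT
Acc 7: bank0 row4 -> MISS (open row4); precharges=3
Acc 8: bank0 row3 -> MISS (open row3); precharges=4
Acc 9: bank1 row3 -> MISS (open row3); precharges=5
Acc 10: bank0 row0 -> MISS (open row0); precharges=6
Acc 11: bank1 row3 -> HIT
Acc 12: bank1 row2 -> MISS (open row2); precharges=7
Acc 13: bank1 row3 -> MISS (open row3); precharges=8
Acc 14: bank0 row2 -> MISS (open row2); precharges=9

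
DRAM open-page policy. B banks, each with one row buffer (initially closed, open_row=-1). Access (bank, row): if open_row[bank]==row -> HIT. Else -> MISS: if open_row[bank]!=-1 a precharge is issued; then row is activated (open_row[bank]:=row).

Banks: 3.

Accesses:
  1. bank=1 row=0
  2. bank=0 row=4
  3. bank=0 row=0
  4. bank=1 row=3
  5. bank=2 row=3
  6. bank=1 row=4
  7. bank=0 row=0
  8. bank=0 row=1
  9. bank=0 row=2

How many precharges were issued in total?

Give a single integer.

Acc 1: bank1 row0 -> MISS (open row0); precharges=0
Acc 2: bank0 row4 -> MISS (open row4); precharges=0
Acc 3: bank0 row0 -> MISS (open row0); precharges=1
Acc 4: bank1 row3 -> MISS (open row3); precharges=2
Acc 5: bank2 row3 -> MISS (open row3); precharges=2
Acc 6: bank1 row4 -> MISS (open row4); precharges=3
Acc 7: bank0 row0 -> HIT
Acc 8: bank0 row1 -> MISS (open row1); precharges=4
Acc 9: bank0 row2 -> MISS (open row2); precharges=5

Answer: 5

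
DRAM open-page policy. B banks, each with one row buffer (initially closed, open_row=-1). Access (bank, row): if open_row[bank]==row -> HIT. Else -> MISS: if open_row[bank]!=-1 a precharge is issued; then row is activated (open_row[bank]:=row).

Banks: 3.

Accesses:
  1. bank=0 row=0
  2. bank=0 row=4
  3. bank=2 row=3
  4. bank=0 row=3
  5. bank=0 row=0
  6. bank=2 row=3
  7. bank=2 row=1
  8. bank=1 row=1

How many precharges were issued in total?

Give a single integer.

Answer: 4

Derivation:
Acc 1: bank0 row0 -> MISS (open row0); precharges=0
Acc 2: bank0 row4 -> MISS (open row4); precharges=1
Acc 3: bank2 row3 -> MISS (open row3); precharges=1
Acc 4: bank0 row3 -> MISS (open row3); precharges=2
Acc 5: bank0 row0 -> MISS (open row0); precharges=3
Acc 6: bank2 row3 -> HIT
Acc 7: bank2 row1 -> MISS (open row1); precharges=4
Acc 8: bank1 row1 -> MISS (open row1); precharges=4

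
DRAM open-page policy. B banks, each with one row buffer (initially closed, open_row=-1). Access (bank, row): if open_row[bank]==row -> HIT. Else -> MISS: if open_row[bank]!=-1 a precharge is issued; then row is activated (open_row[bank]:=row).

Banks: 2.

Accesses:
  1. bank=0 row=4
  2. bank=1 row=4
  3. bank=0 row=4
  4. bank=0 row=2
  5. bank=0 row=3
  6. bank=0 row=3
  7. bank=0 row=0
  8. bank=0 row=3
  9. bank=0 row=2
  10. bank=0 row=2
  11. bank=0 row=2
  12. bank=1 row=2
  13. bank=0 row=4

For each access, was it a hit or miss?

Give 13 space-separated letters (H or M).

Acc 1: bank0 row4 -> MISS (open row4); precharges=0
Acc 2: bank1 row4 -> MISS (open row4); precharges=0
Acc 3: bank0 row4 -> HIT
Acc 4: bank0 row2 -> MISS (open row2); precharges=1
Acc 5: bank0 row3 -> MISS (open row3); precharges=2
Acc 6: bank0 row3 -> HIT
Acc 7: bank0 row0 -> MISS (open row0); precharges=3
Acc 8: bank0 row3 -> MISS (open row3); precharges=4
Acc 9: bank0 row2 -> MISS (open row2); precharges=5
Acc 10: bank0 row2 -> HIT
Acc 11: bank0 row2 -> HIT
Acc 12: bank1 row2 -> MISS (open row2); precharges=6
Acc 13: bank0 row4 -> MISS (open row4); precharges=7

Answer: M M H M M H M M M H H M M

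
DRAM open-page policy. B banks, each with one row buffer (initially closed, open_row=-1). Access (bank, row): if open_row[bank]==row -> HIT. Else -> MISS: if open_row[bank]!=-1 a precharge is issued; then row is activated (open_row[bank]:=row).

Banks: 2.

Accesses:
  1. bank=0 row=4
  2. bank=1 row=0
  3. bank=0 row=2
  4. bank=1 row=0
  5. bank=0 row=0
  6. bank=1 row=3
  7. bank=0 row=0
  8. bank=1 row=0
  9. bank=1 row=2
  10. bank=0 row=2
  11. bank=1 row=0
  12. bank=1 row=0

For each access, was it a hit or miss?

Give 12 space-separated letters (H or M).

Answer: M M M H M M H M M M M H

Derivation:
Acc 1: bank0 row4 -> MISS (open row4); precharges=0
Acc 2: bank1 row0 -> MISS (open row0); precharges=0
Acc 3: bank0 row2 -> MISS (open row2); precharges=1
Acc 4: bank1 row0 -> HIT
Acc 5: bank0 row0 -> MISS (open row0); precharges=2
Acc 6: bank1 row3 -> MISS (open row3); precharges=3
Acc 7: bank0 row0 -> HIT
Acc 8: bank1 row0 -> MISS (open row0); precharges=4
Acc 9: bank1 row2 -> MISS (open row2); precharges=5
Acc 10: bank0 row2 -> MISS (open row2); precharges=6
Acc 11: bank1 row0 -> MISS (open row0); precharges=7
Acc 12: bank1 row0 -> HIT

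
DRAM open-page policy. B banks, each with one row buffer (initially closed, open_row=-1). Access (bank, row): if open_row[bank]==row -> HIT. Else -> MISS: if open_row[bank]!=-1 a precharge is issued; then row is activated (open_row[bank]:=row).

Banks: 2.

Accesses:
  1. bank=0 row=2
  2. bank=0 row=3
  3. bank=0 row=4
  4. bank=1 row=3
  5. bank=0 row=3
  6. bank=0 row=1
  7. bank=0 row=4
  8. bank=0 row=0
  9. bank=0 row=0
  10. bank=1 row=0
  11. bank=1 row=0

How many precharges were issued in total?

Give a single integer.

Acc 1: bank0 row2 -> MISS (open row2); precharges=0
Acc 2: bank0 row3 -> MISS (open row3); precharges=1
Acc 3: bank0 row4 -> MISS (open row4); precharges=2
Acc 4: bank1 row3 -> MISS (open row3); precharges=2
Acc 5: bank0 row3 -> MISS (open row3); precharges=3
Acc 6: bank0 row1 -> MISS (open row1); precharges=4
Acc 7: bank0 row4 -> MISS (open row4); precharges=5
Acc 8: bank0 row0 -> MISS (open row0); precharges=6
Acc 9: bank0 row0 -> HIT
Acc 10: bank1 row0 -> MISS (open row0); precharges=7
Acc 11: bank1 row0 -> HIT

Answer: 7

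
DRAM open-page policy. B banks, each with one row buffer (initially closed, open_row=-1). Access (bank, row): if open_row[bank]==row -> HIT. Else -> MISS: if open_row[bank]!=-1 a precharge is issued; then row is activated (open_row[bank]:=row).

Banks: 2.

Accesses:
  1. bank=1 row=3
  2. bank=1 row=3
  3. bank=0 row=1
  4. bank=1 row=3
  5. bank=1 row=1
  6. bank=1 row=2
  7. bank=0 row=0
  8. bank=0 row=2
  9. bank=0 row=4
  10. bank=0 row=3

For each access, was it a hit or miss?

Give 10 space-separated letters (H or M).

Answer: M H M H M M M M M M

Derivation:
Acc 1: bank1 row3 -> MISS (open row3); precharges=0
Acc 2: bank1 row3 -> HIT
Acc 3: bank0 row1 -> MISS (open row1); precharges=0
Acc 4: bank1 row3 -> HIT
Acc 5: bank1 row1 -> MISS (open row1); precharges=1
Acc 6: bank1 row2 -> MISS (open row2); precharges=2
Acc 7: bank0 row0 -> MISS (open row0); precharges=3
Acc 8: bank0 row2 -> MISS (open row2); precharges=4
Acc 9: bank0 row4 -> MISS (open row4); precharges=5
Acc 10: bank0 row3 -> MISS (open row3); precharges=6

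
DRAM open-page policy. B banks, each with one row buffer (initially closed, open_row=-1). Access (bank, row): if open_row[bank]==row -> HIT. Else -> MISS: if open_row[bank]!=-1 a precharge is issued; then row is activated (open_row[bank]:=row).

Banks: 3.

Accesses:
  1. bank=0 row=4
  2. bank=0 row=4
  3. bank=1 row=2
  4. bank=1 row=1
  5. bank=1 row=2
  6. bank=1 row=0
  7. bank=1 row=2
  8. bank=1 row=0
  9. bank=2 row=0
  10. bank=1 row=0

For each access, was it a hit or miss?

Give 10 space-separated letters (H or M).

Answer: M H M M M M M M M H

Derivation:
Acc 1: bank0 row4 -> MISS (open row4); precharges=0
Acc 2: bank0 row4 -> HIT
Acc 3: bank1 row2 -> MISS (open row2); precharges=0
Acc 4: bank1 row1 -> MISS (open row1); precharges=1
Acc 5: bank1 row2 -> MISS (open row2); precharges=2
Acc 6: bank1 row0 -> MISS (open row0); precharges=3
Acc 7: bank1 row2 -> MISS (open row2); precharges=4
Acc 8: bank1 row0 -> MISS (open row0); precharges=5
Acc 9: bank2 row0 -> MISS (open row0); precharges=5
Acc 10: bank1 row0 -> HIT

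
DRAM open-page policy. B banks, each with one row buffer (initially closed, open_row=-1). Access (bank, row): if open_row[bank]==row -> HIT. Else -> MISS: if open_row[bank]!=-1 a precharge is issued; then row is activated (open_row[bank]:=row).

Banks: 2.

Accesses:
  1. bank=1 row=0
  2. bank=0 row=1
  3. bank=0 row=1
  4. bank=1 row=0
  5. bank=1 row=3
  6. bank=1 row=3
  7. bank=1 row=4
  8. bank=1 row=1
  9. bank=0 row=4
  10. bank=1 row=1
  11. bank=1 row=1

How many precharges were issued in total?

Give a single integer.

Answer: 4

Derivation:
Acc 1: bank1 row0 -> MISS (open row0); precharges=0
Acc 2: bank0 row1 -> MISS (open row1); precharges=0
Acc 3: bank0 row1 -> HIT
Acc 4: bank1 row0 -> HIT
Acc 5: bank1 row3 -> MISS (open row3); precharges=1
Acc 6: bank1 row3 -> HIT
Acc 7: bank1 row4 -> MISS (open row4); precharges=2
Acc 8: bank1 row1 -> MISS (open row1); precharges=3
Acc 9: bank0 row4 -> MISS (open row4); precharges=4
Acc 10: bank1 row1 -> HIT
Acc 11: bank1 row1 -> HIT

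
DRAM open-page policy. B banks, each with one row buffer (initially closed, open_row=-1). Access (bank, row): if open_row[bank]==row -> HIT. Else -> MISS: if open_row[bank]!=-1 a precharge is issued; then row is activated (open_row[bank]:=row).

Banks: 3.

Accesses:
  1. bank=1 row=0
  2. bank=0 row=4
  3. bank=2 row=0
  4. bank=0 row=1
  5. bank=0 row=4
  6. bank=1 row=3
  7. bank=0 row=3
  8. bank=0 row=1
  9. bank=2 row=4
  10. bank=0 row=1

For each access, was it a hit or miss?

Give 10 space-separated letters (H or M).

Answer: M M M M M M M M M H

Derivation:
Acc 1: bank1 row0 -> MISS (open row0); precharges=0
Acc 2: bank0 row4 -> MISS (open row4); precharges=0
Acc 3: bank2 row0 -> MISS (open row0); precharges=0
Acc 4: bank0 row1 -> MISS (open row1); precharges=1
Acc 5: bank0 row4 -> MISS (open row4); precharges=2
Acc 6: bank1 row3 -> MISS (open row3); precharges=3
Acc 7: bank0 row3 -> MISS (open row3); precharges=4
Acc 8: bank0 row1 -> MISS (open row1); precharges=5
Acc 9: bank2 row4 -> MISS (open row4); precharges=6
Acc 10: bank0 row1 -> HIT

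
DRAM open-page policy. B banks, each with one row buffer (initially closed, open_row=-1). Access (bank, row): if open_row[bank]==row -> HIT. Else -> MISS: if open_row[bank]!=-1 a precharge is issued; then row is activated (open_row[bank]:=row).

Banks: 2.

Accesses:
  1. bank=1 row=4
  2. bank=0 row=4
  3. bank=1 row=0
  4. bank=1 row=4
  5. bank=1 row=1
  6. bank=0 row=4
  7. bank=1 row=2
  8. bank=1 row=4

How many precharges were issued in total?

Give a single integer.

Acc 1: bank1 row4 -> MISS (open row4); precharges=0
Acc 2: bank0 row4 -> MISS (open row4); precharges=0
Acc 3: bank1 row0 -> MISS (open row0); precharges=1
Acc 4: bank1 row4 -> MISS (open row4); precharges=2
Acc 5: bank1 row1 -> MISS (open row1); precharges=3
Acc 6: bank0 row4 -> HIT
Acc 7: bank1 row2 -> MISS (open row2); precharges=4
Acc 8: bank1 row4 -> MISS (open row4); precharges=5

Answer: 5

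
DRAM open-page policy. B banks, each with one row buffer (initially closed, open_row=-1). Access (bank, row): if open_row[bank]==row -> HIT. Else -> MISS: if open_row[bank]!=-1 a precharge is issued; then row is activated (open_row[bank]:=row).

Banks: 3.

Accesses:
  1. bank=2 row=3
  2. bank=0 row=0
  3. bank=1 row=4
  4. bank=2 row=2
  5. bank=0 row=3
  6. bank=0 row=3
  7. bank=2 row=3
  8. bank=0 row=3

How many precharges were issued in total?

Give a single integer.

Acc 1: bank2 row3 -> MISS (open row3); precharges=0
Acc 2: bank0 row0 -> MISS (open row0); precharges=0
Acc 3: bank1 row4 -> MISS (open row4); precharges=0
Acc 4: bank2 row2 -> MISS (open row2); precharges=1
Acc 5: bank0 row3 -> MISS (open row3); precharges=2
Acc 6: bank0 row3 -> HIT
Acc 7: bank2 row3 -> MISS (open row3); precharges=3
Acc 8: bank0 row3 -> HIT

Answer: 3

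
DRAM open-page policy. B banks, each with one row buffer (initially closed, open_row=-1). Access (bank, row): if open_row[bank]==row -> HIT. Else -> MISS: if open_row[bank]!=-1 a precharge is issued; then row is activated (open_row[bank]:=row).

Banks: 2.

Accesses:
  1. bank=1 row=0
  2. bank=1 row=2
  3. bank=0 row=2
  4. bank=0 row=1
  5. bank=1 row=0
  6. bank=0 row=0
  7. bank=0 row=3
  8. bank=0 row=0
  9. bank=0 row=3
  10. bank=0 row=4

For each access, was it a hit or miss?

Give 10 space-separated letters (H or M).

Answer: M M M M M M M M M M

Derivation:
Acc 1: bank1 row0 -> MISS (open row0); precharges=0
Acc 2: bank1 row2 -> MISS (open row2); precharges=1
Acc 3: bank0 row2 -> MISS (open row2); precharges=1
Acc 4: bank0 row1 -> MISS (open row1); precharges=2
Acc 5: bank1 row0 -> MISS (open row0); precharges=3
Acc 6: bank0 row0 -> MISS (open row0); precharges=4
Acc 7: bank0 row3 -> MISS (open row3); precharges=5
Acc 8: bank0 row0 -> MISS (open row0); precharges=6
Acc 9: bank0 row3 -> MISS (open row3); precharges=7
Acc 10: bank0 row4 -> MISS (open row4); precharges=8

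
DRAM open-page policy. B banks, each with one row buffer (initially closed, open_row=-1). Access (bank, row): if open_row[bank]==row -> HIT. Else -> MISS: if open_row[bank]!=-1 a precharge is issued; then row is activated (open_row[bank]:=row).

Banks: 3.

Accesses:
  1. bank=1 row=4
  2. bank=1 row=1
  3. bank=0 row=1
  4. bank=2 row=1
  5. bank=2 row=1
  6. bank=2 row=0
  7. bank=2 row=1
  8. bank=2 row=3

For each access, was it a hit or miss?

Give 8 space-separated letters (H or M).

Acc 1: bank1 row4 -> MISS (open row4); precharges=0
Acc 2: bank1 row1 -> MISS (open row1); precharges=1
Acc 3: bank0 row1 -> MISS (open row1); precharges=1
Acc 4: bank2 row1 -> MISS (open row1); precharges=1
Acc 5: bank2 row1 -> HIT
Acc 6: bank2 row0 -> MISS (open row0); precharges=2
Acc 7: bank2 row1 -> MISS (open row1); precharges=3
Acc 8: bank2 row3 -> MISS (open row3); precharges=4

Answer: M M M M H M M M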